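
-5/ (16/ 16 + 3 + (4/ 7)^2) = -245/ 212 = -1.16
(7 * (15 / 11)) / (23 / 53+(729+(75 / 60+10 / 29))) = 129108 / 9887603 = 0.01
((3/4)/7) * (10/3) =0.36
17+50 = 67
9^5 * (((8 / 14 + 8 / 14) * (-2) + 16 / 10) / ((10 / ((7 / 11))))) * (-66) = 4251528 / 25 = 170061.12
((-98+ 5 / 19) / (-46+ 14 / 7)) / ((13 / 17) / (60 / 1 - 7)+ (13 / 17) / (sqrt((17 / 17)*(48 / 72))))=2.34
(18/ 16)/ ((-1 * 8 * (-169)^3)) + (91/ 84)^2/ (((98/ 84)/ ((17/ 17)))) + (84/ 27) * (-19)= -1130824811953/ 19461693888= -58.11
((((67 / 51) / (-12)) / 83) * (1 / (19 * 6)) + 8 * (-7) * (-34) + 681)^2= 224073151658628287929 / 33532716073536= 6682224.94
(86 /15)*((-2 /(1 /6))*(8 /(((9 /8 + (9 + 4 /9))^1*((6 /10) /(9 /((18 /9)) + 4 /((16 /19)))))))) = -610944 /761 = -802.82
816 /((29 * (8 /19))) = 1938 /29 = 66.83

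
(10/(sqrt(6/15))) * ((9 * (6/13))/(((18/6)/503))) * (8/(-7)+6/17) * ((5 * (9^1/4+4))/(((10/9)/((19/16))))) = -4547937375 * sqrt(10)/49504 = -290518.76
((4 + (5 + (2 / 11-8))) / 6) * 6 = 13 / 11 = 1.18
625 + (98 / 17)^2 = 190229 / 289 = 658.23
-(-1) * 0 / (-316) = 0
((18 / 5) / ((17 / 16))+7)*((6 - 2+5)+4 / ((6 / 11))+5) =221.62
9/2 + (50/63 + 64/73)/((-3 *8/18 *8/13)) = 60443/24528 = 2.46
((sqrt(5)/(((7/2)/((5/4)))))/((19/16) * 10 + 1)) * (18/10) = 36 * sqrt(5)/721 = 0.11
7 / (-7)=-1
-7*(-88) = 616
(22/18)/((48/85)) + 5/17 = 18055/7344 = 2.46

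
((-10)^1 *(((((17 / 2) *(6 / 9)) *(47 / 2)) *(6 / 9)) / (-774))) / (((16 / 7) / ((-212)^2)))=78553685 / 3483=22553.46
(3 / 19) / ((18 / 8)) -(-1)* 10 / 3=194 / 57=3.40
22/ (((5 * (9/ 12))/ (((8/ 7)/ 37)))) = 704/ 3885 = 0.18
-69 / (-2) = 69 / 2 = 34.50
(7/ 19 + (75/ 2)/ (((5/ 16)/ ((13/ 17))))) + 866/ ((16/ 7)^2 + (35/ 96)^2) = 11665455703/ 45967099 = 253.78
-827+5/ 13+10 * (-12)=-12306/ 13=-946.62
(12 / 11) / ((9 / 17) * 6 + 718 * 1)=51 / 33715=0.00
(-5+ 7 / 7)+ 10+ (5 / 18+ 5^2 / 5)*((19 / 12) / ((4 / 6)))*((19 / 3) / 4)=44663 / 1728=25.85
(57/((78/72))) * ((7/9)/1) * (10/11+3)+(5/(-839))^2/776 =12495847917271/78112705528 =159.97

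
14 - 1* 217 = -203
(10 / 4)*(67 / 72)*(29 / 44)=9715 / 6336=1.53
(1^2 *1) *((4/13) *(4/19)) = 16/247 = 0.06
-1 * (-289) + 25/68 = 19677/68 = 289.37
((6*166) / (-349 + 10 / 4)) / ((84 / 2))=-332 / 4851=-0.07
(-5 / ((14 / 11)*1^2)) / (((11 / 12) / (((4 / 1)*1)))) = -120 / 7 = -17.14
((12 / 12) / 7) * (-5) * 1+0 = -0.71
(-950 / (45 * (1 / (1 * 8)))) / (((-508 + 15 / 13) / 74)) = 1462240 / 59301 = 24.66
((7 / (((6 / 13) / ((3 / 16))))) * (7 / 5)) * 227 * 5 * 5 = 722995 / 32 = 22593.59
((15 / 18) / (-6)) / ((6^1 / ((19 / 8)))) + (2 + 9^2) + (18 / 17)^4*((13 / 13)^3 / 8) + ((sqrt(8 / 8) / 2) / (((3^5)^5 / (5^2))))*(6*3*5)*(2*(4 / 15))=125457880309928707475 / 1509683028251494464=83.10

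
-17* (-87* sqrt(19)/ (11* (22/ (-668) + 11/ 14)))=1728951* sqrt(19)/ 9680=778.55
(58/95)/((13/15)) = 174/247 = 0.70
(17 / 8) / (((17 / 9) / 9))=81 / 8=10.12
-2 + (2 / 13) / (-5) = -132 / 65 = -2.03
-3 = -3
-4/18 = -2/9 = -0.22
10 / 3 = 3.33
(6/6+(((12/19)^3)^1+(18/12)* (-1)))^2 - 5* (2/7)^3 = -3555260673/64546948732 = -0.06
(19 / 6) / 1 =19 / 6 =3.17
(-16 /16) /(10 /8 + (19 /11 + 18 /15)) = -220 /919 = -0.24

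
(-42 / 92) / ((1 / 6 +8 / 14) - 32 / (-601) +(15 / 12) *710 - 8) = -265041 / 511067222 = -0.00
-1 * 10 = -10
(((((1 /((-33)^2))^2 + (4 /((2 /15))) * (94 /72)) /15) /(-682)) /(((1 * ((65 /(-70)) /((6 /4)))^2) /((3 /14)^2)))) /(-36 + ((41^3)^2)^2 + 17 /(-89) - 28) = -8267846083 /406648667203451206391314321138560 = -0.00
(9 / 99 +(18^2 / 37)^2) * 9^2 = 93644505 / 15059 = 6218.51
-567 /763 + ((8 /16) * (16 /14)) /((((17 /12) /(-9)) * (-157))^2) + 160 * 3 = 2604899007057 /5435277043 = 479.26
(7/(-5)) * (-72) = 504/5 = 100.80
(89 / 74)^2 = 7921 / 5476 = 1.45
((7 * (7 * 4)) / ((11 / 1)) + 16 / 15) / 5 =3116 / 825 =3.78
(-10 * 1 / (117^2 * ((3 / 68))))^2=462400 / 1686498489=0.00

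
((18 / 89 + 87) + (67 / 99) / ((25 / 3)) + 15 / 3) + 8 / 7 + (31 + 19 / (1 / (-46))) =-385262134 / 513975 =-749.57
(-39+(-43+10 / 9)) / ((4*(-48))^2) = -91 / 41472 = -0.00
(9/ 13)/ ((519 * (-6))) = -1/ 4498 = -0.00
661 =661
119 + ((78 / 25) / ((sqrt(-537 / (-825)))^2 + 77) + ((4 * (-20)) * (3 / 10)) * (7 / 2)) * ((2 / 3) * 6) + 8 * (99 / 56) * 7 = -419390 / 3559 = -117.84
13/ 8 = 1.62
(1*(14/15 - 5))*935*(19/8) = -9030.54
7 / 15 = 0.47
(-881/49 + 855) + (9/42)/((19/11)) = 1558763/1862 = 837.14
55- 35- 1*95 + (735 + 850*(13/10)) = 1765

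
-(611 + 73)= -684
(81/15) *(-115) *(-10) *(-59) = -366390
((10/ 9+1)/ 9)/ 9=19/ 729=0.03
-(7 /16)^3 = -343 /4096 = -0.08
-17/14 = -1.21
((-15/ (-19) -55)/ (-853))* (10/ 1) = 10300/ 16207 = 0.64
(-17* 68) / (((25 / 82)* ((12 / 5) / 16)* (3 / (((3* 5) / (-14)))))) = 189584 / 21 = 9027.81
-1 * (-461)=461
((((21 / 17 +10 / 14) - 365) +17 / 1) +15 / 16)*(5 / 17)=-101.50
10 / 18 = 5 / 9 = 0.56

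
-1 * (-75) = 75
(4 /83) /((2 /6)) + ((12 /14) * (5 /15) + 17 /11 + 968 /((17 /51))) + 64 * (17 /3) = 62669681 /19173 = 3268.64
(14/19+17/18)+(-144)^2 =20737.68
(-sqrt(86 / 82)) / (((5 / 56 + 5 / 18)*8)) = -63*sqrt(1763) / 7585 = -0.35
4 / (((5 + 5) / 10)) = 4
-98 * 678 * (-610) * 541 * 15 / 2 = 164453883300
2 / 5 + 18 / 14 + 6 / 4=223 / 70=3.19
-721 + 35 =-686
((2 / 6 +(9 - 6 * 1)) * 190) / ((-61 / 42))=-26600 / 61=-436.07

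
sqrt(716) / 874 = sqrt(179) / 437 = 0.03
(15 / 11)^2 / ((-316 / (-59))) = 13275 / 38236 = 0.35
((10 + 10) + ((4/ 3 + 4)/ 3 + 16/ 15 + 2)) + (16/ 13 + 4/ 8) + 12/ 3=35773/ 1170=30.58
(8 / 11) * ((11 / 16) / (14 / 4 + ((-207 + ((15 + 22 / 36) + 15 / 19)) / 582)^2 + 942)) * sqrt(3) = 19809256968 * sqrt(3) / 37463554010713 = 0.00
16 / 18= 0.89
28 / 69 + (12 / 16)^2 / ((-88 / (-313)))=233797 / 97152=2.41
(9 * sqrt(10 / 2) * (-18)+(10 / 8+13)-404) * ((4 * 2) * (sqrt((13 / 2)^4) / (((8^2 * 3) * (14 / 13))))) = -1229.26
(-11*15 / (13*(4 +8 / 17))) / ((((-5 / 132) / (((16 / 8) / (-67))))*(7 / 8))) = -296208 / 115843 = -2.56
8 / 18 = 0.44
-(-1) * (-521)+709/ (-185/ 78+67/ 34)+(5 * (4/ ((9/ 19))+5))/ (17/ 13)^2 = -1555909283/ 691866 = -2248.86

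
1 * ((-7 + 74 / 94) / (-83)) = 292 / 3901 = 0.07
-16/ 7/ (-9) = 16/ 63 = 0.25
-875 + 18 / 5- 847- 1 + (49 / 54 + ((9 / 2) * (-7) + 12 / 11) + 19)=-2568904 / 1485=-1729.90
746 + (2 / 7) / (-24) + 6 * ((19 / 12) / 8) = 747.18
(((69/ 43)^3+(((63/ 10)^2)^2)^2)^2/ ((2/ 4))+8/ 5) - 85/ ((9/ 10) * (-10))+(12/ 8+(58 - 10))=3503510959641723076906695808247805826481/ 284461337205000000000000000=12316299269580.11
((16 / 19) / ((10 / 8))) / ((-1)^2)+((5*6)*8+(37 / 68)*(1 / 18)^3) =9067317179 / 37674720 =240.67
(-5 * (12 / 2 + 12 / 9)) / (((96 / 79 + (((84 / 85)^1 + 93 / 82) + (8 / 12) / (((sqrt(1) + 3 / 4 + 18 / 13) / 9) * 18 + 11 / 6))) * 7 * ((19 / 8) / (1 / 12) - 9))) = -15142325 / 192779496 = -0.08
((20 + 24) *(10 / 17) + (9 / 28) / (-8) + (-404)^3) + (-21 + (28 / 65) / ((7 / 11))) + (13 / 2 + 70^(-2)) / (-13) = -571244988403491 / 8663200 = -65939258.98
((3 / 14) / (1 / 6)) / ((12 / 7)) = 3 / 4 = 0.75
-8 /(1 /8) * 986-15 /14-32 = -883919 /14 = -63137.07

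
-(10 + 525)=-535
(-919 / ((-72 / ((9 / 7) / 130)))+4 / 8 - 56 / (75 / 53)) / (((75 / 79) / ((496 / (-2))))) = 10415653327 / 1023750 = 10174.02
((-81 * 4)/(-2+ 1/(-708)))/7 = 229392/9919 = 23.13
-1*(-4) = 4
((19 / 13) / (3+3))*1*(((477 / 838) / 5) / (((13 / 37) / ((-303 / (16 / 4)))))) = -5.98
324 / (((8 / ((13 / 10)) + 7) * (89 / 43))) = 20124 / 1691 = 11.90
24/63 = 8/21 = 0.38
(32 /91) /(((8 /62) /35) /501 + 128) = 0.00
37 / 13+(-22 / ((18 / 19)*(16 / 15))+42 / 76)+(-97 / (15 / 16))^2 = 9502861783 / 889200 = 10686.98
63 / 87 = 21 / 29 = 0.72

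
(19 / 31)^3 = 6859 / 29791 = 0.23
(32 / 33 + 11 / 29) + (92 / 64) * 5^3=2772031 / 15312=181.04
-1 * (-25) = 25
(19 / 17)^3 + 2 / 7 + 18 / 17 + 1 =128644 / 34391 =3.74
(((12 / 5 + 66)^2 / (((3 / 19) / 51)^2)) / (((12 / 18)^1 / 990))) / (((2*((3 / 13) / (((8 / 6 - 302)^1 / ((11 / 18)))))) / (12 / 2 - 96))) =69541397803150416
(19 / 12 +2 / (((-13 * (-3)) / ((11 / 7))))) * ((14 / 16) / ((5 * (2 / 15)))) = 1817 / 832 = 2.18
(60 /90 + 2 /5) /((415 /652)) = 10432 /6225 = 1.68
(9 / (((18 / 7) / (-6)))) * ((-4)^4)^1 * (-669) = 3596544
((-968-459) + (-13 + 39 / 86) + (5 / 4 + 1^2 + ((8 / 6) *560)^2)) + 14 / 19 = 16355264707 / 29412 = 556074.55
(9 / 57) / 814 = 3 / 15466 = 0.00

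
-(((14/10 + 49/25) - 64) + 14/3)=4198/75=55.97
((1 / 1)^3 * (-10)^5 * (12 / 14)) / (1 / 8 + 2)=-4800000 / 119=-40336.13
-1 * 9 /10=-9 /10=-0.90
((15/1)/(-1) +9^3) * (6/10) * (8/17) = 1008/5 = 201.60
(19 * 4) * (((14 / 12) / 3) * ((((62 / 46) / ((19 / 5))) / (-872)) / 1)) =-1085 / 90252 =-0.01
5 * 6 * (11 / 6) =55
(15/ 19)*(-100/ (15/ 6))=-600/ 19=-31.58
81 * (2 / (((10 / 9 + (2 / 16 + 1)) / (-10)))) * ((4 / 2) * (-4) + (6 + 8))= -699840 / 161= -4346.83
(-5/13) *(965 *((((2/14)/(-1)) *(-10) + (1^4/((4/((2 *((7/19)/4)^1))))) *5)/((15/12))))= -1703225/3458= -492.55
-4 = -4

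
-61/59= -1.03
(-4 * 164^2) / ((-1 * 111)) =107584 / 111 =969.23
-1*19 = -19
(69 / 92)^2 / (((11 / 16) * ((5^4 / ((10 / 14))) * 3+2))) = 9 / 28897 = 0.00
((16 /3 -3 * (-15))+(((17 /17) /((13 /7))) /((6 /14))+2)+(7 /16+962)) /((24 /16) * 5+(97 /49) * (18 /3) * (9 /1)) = 31066049 /3497832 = 8.88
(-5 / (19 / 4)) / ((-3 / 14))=280 / 57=4.91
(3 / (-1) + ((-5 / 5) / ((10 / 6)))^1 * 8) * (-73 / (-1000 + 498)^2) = 2847 / 1260020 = 0.00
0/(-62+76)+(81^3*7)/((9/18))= 7440174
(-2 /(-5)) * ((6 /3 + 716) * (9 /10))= 6462 /25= 258.48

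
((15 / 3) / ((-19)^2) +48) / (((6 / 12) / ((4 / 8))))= 17333 / 361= 48.01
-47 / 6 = -7.83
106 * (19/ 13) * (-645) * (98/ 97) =-127304940/ 1261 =-100955.54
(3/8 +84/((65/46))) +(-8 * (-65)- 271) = 160587/520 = 308.82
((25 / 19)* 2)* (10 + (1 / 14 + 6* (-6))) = -9075 / 133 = -68.23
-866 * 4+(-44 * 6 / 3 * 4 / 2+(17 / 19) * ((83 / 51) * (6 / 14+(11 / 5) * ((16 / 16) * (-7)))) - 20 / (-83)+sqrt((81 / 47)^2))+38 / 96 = -455673213377 / 124519920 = -3659.44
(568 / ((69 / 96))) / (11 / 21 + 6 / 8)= 1526784 / 2461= 620.39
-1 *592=-592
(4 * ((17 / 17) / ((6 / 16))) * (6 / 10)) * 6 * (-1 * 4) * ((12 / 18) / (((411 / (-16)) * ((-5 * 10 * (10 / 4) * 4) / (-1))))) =2048 / 256875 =0.01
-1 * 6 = -6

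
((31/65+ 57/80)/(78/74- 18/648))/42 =137307/4975880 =0.03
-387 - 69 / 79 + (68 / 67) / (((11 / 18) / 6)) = -22002978 / 58223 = -377.91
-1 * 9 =-9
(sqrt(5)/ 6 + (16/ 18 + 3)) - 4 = -1/ 9 + sqrt(5)/ 6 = 0.26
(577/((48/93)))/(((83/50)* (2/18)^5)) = 39766922.55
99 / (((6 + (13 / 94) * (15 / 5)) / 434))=448756 / 67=6697.85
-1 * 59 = -59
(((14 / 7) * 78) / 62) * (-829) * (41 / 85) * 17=-2651142 / 155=-17104.14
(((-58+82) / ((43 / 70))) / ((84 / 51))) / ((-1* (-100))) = 51 / 215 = 0.24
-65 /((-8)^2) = -65 /64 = -1.02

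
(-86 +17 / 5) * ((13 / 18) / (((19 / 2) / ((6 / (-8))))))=5369 / 1140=4.71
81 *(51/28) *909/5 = 26821.99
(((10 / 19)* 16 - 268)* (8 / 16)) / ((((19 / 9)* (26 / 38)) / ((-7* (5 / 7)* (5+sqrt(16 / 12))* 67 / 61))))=4956660* sqrt(3) / 15067+37174950 / 15067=3037.11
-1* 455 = -455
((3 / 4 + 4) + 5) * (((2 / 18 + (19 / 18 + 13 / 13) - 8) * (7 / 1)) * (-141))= 449085 / 8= 56135.62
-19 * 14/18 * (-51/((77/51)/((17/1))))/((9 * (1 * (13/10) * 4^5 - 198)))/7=0.12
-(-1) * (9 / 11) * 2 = 18 / 11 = 1.64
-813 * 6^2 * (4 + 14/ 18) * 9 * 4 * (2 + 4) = -30204576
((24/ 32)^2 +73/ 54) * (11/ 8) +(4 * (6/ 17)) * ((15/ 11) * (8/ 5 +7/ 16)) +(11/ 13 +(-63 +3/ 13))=-465179465/ 8401536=-55.37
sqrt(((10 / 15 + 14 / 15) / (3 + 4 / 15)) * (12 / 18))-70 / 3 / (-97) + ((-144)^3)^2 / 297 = 672670244947730 / 22407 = 30020540230.63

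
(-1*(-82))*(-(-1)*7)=574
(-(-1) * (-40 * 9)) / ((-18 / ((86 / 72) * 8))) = 1720 / 9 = 191.11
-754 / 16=-377 / 8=-47.12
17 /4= 4.25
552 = 552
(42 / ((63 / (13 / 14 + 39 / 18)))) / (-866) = -65 / 27279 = -0.00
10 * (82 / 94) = 410 / 47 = 8.72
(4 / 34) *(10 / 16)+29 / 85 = 141 / 340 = 0.41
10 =10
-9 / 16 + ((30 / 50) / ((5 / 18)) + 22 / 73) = 55447 / 29200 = 1.90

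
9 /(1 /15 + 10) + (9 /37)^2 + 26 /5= 6359924 /1033595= 6.15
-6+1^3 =-5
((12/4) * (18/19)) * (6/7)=324/133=2.44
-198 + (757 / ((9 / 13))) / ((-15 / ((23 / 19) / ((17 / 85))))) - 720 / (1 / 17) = -6607037 / 513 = -12879.21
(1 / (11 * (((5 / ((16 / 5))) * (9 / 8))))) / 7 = 128 / 17325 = 0.01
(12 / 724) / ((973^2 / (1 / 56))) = 0.00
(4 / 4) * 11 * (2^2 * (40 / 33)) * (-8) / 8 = -160 / 3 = -53.33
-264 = -264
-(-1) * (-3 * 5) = -15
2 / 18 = 1 / 9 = 0.11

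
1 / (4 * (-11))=-1 / 44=-0.02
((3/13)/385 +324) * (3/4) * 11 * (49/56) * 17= 82702773/2080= 39760.95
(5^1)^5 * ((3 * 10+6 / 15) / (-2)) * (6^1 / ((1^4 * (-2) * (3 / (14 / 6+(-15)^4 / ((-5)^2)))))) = 288895000 / 3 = 96298333.33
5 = 5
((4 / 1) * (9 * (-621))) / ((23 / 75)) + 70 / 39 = -2843030 / 39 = -72898.21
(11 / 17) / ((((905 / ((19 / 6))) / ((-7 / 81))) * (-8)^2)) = -0.00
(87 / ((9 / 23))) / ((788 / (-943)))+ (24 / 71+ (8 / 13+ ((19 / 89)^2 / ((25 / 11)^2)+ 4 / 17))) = -48639495835342531 / 183636127252500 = -264.87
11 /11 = 1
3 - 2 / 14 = 20 / 7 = 2.86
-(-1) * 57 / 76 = 0.75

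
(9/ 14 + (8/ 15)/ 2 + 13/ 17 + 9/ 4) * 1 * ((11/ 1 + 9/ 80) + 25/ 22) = 100672267/ 2094400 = 48.07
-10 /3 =-3.33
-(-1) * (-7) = -7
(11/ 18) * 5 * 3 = 55/ 6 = 9.17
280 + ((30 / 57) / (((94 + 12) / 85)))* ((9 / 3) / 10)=564175 / 2014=280.13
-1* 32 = -32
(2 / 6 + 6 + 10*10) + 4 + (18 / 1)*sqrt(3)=18*sqrt(3) + 331 / 3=141.51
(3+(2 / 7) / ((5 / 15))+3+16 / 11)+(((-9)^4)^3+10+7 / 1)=21747074310986 / 77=282429536506.31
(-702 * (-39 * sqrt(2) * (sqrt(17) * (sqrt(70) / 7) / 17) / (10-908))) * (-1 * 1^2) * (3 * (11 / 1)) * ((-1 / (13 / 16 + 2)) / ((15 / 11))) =-5889312 * sqrt(595) / 1335775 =-107.54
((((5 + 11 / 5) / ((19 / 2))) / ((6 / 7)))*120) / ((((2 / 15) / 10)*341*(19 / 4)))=4.91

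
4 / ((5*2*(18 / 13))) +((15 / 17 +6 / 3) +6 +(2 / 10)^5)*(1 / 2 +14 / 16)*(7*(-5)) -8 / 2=-82465039 / 191250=-431.19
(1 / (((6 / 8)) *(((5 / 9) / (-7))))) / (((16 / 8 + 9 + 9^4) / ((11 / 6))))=-0.00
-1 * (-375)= 375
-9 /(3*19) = -3 /19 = -0.16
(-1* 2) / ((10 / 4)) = -0.80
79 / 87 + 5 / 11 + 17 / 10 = 29309 / 9570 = 3.06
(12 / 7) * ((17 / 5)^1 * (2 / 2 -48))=-9588 / 35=-273.94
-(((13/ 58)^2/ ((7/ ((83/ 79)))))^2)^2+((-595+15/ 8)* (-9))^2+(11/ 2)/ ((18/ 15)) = 1023819216423544838159250910906297/ 35929049525607744014009088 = 28495583.10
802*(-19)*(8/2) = -60952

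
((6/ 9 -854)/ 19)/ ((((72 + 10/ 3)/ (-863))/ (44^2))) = 2138583040/ 2147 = 996079.66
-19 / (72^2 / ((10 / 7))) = -95 / 18144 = -0.01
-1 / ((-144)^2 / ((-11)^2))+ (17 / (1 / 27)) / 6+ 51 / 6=1762439 / 20736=84.99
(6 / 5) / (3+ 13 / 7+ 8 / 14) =21 / 95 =0.22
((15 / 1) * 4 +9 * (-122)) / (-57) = 346 / 19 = 18.21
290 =290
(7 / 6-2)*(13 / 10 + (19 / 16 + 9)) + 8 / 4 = -727 / 96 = -7.57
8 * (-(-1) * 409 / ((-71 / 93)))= -304296 / 71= -4285.86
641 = 641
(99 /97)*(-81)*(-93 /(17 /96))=71593632 /1649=43416.39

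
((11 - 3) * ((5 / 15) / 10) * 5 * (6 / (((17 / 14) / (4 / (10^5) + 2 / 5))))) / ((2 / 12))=840084 / 53125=15.81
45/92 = 0.49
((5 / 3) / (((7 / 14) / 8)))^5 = 3276800000 / 243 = 13484773.66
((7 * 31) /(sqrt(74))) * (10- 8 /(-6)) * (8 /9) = 29512 * sqrt(74) /999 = 254.13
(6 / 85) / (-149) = -6 / 12665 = -0.00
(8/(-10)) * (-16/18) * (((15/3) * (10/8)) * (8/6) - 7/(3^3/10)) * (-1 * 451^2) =-201773792/243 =-830344.82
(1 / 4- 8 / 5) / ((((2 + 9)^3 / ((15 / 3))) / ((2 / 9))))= -3 / 2662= -0.00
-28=-28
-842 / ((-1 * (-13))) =-842 / 13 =-64.77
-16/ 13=-1.23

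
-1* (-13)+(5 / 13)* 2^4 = 249 / 13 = 19.15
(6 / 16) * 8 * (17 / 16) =51 / 16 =3.19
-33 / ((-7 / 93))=3069 / 7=438.43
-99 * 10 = -990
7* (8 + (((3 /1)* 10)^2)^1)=6356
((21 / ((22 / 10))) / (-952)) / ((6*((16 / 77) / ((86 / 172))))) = -35 / 8704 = -0.00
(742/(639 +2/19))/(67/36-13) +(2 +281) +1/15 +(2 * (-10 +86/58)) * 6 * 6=-699585032398/2118164205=-330.28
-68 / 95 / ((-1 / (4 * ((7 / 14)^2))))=68 / 95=0.72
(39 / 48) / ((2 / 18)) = 117 / 16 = 7.31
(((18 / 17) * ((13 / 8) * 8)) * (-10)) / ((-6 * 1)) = 390 / 17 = 22.94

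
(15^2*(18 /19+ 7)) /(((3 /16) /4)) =724800 /19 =38147.37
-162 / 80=-81 / 40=-2.02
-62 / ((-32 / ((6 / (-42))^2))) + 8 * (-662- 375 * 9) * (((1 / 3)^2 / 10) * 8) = -101278861 / 35280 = -2870.72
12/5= 2.40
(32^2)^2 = 1048576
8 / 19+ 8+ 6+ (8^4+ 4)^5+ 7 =22012678190000000407 / 19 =1158562010000000021.42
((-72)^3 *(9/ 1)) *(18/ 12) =-5038848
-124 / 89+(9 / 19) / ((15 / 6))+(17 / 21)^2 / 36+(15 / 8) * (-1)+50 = 12601504709 / 268463160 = 46.94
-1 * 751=-751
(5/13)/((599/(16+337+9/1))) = 1810/7787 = 0.23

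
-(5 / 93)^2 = -25 / 8649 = -0.00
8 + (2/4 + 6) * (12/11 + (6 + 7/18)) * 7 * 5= 677023/396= 1709.65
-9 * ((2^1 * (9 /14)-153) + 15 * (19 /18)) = 1222.93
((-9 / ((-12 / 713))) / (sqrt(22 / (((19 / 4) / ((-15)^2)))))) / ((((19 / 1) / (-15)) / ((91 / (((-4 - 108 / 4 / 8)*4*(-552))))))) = -2821*sqrt(418) / 789184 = -0.07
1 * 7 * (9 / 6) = 21 / 2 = 10.50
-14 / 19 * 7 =-98 / 19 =-5.16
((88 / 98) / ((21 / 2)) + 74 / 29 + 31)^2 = 1007552205361 / 890485281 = 1131.46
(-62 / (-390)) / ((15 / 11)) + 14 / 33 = 17401 / 32175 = 0.54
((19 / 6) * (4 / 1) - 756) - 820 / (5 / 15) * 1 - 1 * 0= -9610 / 3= -3203.33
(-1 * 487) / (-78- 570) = 0.75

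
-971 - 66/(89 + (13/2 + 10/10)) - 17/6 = -1128491/1158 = -974.52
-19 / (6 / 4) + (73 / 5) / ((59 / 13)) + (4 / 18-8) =-45739 / 2655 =-17.23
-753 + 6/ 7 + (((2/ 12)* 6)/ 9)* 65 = -46930/ 63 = -744.92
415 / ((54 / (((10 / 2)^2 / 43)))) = 4.47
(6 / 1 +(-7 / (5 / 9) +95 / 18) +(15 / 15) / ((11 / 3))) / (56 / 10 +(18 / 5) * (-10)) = 1039 / 30096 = 0.03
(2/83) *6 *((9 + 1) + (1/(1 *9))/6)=1082/747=1.45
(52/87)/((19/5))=0.16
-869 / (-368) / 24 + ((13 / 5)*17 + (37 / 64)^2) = 63071249 / 1413120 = 44.63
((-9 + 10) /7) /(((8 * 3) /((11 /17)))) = 11 /2856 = 0.00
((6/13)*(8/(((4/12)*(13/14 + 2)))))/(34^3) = 252/2618629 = 0.00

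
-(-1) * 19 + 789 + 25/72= 58201/72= 808.35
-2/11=-0.18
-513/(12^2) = -57/16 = -3.56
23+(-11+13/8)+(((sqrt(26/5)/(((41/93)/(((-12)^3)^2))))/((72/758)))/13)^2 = 136752177632557513469/874120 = 156445542525691.57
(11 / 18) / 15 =11 / 270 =0.04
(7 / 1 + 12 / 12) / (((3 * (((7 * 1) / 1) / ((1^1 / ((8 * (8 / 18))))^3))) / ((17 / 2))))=4131 / 57344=0.07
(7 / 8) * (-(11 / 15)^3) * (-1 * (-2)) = -9317 / 13500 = -0.69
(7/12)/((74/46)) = 161/444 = 0.36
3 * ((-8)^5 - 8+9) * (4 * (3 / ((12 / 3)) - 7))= 2457525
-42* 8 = -336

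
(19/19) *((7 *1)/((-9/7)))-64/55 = -3271/495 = -6.61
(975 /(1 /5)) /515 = 975 /103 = 9.47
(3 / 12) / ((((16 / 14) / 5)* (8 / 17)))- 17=-3757 / 256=-14.68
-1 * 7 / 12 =-7 / 12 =-0.58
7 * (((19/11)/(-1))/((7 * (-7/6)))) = 1.48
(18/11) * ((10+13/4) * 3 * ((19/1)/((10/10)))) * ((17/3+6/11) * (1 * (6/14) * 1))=5573745/1694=3290.29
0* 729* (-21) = 0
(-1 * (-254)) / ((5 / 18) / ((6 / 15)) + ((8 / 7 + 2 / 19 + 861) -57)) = 1216152 / 3858853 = 0.32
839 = 839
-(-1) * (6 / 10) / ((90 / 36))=6 / 25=0.24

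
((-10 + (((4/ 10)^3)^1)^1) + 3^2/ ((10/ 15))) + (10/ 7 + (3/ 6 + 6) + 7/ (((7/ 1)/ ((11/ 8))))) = 90073/ 7000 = 12.87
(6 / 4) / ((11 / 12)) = 18 / 11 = 1.64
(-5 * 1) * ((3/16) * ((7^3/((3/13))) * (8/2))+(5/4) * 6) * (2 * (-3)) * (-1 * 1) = -33667.50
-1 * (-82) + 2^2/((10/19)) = 448/5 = 89.60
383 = 383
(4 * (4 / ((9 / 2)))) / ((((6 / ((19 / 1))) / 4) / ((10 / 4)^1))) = 3040 / 27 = 112.59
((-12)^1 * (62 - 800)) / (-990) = -492 / 55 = -8.95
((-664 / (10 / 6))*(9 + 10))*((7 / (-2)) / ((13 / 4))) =8151.88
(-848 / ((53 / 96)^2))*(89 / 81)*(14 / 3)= -20414464 / 1431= -14265.87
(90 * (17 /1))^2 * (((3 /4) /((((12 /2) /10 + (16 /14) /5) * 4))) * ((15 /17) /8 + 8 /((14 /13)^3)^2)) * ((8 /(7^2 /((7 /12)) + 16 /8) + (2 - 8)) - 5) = -362493487612125 /11976188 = -30267852.14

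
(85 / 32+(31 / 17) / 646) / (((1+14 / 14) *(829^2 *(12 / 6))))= 467231 / 483025962368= 0.00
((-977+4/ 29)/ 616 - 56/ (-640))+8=165923/ 25520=6.50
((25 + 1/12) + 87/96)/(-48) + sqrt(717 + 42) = -2495/4608 + sqrt(759) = 27.01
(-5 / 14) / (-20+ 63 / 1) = -5 / 602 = -0.01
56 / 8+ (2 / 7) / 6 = 148 / 21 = 7.05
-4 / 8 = -1 / 2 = -0.50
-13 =-13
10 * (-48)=-480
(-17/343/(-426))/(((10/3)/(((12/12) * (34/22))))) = 289/5357660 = 0.00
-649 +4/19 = -12327/19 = -648.79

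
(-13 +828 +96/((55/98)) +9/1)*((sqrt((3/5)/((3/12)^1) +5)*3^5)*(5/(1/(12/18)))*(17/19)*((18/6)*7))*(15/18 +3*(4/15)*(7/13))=260068933656*sqrt(185)/67925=52076848.46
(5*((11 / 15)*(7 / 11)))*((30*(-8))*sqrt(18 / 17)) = -1680*sqrt(34) / 17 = -576.24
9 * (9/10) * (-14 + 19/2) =-729/20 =-36.45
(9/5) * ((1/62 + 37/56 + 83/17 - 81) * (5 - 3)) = -20037681/73780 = -271.59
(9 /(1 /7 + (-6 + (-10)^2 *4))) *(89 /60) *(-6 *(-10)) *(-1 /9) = -7 /31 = -0.23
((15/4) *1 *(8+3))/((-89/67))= -11055/356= -31.05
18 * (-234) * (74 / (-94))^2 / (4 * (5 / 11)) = -15857127 / 11045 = -1435.68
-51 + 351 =300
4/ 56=1/ 14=0.07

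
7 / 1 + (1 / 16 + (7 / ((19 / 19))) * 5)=673 / 16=42.06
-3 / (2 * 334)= -3 / 668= -0.00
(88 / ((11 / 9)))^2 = 5184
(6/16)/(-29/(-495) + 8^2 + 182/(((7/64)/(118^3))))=0.00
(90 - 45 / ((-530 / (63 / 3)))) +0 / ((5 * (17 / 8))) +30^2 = 991.78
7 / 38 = 0.18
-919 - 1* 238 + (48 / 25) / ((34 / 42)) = -490717 / 425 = -1154.63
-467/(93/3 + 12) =-467/43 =-10.86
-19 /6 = -3.17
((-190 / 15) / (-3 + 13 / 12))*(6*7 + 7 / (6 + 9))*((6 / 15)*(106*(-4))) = -82106752 / 1725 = -47598.12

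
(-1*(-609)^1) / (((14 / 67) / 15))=87435 / 2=43717.50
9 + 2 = 11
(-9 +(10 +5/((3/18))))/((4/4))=31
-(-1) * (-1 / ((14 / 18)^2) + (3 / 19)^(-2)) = 16960 / 441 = 38.46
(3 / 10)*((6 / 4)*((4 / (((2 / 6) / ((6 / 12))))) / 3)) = 9 / 10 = 0.90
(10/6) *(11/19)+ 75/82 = 8785/4674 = 1.88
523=523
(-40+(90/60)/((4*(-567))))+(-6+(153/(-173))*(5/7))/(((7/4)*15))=-368525383/9155160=-40.25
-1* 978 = -978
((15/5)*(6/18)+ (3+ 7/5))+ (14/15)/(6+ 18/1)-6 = -101/180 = -0.56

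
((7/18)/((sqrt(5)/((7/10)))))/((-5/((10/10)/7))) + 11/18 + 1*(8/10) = 1.41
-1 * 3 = -3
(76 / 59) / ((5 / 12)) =912 / 295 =3.09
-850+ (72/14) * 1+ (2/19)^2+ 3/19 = -2134527/2527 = -844.69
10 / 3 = 3.33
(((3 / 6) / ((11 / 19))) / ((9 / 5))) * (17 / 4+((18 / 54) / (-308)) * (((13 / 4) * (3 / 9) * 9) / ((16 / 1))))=884165 / 433664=2.04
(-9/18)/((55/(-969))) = 969/110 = 8.81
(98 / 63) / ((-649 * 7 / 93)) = -62 / 1947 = -0.03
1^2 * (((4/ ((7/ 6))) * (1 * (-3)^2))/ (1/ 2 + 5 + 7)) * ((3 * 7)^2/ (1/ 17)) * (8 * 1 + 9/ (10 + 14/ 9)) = 52802442/ 325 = 162469.05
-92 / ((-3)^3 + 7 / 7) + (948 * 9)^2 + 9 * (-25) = 946332433 / 13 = 72794802.54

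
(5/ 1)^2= 25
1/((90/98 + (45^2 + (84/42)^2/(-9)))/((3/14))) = 189/1786468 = 0.00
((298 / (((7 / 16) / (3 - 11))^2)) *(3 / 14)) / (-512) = -14304 / 343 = -41.70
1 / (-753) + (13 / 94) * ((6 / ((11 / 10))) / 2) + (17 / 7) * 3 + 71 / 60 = 482065739 / 54502140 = 8.84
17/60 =0.28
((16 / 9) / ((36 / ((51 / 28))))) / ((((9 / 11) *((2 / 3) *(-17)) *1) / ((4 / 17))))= -22 / 9639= -0.00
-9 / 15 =-3 / 5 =-0.60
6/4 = 3/2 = 1.50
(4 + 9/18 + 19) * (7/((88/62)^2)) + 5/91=28790739/352352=81.71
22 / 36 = 11 / 18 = 0.61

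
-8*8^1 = -64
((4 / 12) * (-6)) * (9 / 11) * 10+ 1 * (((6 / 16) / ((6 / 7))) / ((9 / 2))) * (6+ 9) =-14.91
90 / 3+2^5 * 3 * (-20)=-1890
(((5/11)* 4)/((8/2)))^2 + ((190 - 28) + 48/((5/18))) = 202679/605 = 335.01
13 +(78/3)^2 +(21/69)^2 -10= 359240/529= 679.09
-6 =-6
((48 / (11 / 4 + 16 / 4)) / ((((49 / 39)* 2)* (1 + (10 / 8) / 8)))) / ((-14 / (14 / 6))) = -0.41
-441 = -441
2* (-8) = -16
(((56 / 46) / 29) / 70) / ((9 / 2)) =4 / 30015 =0.00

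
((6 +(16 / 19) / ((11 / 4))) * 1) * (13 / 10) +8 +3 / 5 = 17554 / 1045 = 16.80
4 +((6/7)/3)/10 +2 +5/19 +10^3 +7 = 673839/665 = 1013.29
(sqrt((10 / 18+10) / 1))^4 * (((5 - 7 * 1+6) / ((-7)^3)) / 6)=-18050 / 83349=-0.22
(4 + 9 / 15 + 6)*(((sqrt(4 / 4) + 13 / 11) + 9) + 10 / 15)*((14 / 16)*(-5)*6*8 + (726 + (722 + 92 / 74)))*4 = 1266921328 / 2035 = 622565.76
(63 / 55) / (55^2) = 63 / 166375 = 0.00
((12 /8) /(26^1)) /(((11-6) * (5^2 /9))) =27 /6500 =0.00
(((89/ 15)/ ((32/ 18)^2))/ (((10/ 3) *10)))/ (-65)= -7209/ 8320000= -0.00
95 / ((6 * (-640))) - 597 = -597.02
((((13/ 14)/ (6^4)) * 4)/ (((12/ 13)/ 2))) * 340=14365/ 6804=2.11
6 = 6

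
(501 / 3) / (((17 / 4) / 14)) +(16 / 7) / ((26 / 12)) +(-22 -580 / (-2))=1267260 / 1547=819.17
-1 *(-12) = 12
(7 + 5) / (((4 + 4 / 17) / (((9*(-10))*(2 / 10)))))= -51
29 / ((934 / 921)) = 26709 / 934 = 28.60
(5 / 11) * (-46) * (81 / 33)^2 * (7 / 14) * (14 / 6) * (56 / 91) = -1564920 / 17303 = -90.44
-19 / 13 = -1.46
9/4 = 2.25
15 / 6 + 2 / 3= 19 / 6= 3.17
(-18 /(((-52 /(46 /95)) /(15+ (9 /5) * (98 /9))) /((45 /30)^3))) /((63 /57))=322299 /18200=17.71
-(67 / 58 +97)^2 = -32410249 / 3364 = -9634.44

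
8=8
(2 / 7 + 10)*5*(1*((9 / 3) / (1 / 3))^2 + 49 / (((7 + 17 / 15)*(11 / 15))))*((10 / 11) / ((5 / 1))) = 43101720 / 51667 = 834.22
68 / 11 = 6.18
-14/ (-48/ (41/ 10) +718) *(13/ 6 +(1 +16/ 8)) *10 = -44485/ 43437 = -1.02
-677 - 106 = -783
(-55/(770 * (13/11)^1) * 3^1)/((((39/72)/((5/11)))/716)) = -128880/1183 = -108.94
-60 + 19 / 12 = -701 / 12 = -58.42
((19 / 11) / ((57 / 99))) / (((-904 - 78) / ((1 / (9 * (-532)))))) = 1 / 1567272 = 0.00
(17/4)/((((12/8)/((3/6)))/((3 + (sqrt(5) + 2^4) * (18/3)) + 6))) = 17 * sqrt(5)/2 + 595/4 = 167.76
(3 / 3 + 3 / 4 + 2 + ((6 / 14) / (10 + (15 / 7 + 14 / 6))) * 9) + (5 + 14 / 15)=9.95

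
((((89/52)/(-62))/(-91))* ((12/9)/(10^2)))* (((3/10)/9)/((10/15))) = 89/440076000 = 0.00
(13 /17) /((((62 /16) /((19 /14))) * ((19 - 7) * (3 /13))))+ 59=1962070 /33201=59.10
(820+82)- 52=850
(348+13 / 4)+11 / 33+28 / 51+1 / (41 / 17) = 982901 / 2788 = 352.55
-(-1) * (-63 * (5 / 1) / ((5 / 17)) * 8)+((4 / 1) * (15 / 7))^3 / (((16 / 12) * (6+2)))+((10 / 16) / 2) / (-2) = -93396083 / 10976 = -8509.12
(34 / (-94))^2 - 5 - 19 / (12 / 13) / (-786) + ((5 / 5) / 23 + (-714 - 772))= -714408452263 / 479211624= -1490.80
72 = 72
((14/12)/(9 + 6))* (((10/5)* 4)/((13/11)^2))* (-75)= -16940/507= -33.41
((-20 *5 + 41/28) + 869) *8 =43146/7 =6163.71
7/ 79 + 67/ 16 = 5405/ 1264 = 4.28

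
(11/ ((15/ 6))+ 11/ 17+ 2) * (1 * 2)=1198/ 85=14.09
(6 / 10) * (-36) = -108 / 5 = -21.60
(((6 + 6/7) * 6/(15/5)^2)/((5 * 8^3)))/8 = 1/4480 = 0.00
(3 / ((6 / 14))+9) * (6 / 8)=12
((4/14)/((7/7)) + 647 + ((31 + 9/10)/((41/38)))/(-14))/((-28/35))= -806.47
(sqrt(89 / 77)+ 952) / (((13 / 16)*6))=8*sqrt(6853) / 3003+ 7616 / 39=195.50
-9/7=-1.29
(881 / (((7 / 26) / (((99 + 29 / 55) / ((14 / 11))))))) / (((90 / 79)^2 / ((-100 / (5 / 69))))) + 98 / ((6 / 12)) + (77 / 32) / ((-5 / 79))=-41139381539731 / 151200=-272085856.74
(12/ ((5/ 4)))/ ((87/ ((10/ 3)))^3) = 3200/ 5926527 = 0.00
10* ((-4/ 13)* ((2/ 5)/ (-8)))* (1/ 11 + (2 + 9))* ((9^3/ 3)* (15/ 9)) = 98820/ 143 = 691.05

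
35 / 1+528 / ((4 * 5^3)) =4507 / 125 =36.06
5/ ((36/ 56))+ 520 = 4750/ 9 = 527.78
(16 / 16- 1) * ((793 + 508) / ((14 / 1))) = 0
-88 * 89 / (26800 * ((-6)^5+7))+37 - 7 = 780785479 / 26026150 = 30.00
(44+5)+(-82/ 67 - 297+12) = -15894/ 67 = -237.22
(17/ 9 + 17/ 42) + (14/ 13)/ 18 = 1285/ 546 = 2.35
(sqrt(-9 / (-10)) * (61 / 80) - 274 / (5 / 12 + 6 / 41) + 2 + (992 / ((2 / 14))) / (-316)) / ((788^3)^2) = -0.00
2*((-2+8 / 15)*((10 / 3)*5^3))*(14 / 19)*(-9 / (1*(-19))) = -426.59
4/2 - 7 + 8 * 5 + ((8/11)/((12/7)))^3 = 1260539/35937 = 35.08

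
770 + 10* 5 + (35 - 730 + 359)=484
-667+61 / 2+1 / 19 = -636.45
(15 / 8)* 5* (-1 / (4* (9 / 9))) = -2.34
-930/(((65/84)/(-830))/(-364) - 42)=363101760/16398143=22.14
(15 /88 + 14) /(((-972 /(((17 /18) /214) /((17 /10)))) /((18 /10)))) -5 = -91524767 /18304704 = -5.00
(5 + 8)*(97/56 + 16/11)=25519/616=41.43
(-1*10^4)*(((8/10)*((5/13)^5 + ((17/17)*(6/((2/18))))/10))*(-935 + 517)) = 6715110476800/371293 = 18085744.89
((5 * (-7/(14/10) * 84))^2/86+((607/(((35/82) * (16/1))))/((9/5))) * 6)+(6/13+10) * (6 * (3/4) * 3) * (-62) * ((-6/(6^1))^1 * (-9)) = -1278678823/46956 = -27231.43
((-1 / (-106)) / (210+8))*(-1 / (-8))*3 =0.00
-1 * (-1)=1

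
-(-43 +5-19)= 57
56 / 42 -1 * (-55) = 169 / 3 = 56.33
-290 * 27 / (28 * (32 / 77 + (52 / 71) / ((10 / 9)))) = -15288075 / 58756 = -260.20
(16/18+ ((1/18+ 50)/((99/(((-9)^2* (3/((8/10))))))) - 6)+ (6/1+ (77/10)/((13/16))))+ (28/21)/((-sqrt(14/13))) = 162.66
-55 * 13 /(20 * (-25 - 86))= 143 /444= 0.32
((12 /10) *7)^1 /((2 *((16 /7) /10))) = 147 /8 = 18.38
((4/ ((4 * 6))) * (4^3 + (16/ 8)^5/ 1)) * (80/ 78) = 640/ 39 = 16.41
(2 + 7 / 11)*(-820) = -23780 / 11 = -2161.82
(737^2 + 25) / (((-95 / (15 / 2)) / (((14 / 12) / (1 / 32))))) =-30418864 / 19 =-1600992.84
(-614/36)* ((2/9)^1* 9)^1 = -307/9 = -34.11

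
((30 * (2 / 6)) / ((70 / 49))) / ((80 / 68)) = 119 / 20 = 5.95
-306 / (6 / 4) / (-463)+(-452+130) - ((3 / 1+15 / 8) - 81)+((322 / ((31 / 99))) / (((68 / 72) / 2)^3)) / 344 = -5265030339397 / 24257603416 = -217.05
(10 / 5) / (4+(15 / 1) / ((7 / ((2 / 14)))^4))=11529602 / 23059219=0.50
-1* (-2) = 2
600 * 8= 4800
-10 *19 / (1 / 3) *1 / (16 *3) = -95 / 8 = -11.88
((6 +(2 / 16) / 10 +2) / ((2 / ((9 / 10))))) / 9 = 641 / 1600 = 0.40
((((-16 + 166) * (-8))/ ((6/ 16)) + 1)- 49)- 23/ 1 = -3271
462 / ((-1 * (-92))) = 5.02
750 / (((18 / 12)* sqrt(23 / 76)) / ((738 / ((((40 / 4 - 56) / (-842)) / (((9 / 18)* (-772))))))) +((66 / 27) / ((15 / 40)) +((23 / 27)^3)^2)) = 46001951823540826450528236000* sqrt(437) / 385817672449050780708230394619035073 +41932905114021995359313333712157248000 / 385817672449050780708230394619035073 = 108.69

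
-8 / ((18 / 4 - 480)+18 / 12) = 4 / 237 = 0.02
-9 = -9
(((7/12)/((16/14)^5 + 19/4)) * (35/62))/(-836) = -823543/14007235176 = -0.00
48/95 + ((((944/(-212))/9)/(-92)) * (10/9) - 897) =-8409248363/9380205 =-896.49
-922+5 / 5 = -921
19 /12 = 1.58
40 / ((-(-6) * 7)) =20 / 21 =0.95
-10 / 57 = -0.18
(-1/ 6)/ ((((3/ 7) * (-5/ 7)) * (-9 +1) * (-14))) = 7/ 1440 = 0.00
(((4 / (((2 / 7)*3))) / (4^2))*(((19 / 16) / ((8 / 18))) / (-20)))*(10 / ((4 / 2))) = -399 / 2048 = -0.19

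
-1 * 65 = -65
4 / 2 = 2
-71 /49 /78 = -71 /3822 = -0.02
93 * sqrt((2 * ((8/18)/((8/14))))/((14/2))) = 31 * sqrt(2) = 43.84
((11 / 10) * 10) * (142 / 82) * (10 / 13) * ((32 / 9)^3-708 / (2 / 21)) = -42069486580 / 388557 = -108271.08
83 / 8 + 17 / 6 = 13.21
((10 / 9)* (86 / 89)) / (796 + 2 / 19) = 8170 / 6057963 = 0.00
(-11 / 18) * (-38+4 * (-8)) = 385 / 9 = 42.78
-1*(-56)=56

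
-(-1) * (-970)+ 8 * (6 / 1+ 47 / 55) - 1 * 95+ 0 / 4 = -55559 / 55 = -1010.16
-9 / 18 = -1 / 2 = -0.50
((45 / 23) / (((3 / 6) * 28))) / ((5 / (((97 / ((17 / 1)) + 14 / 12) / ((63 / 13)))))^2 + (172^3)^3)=3737104605 / 3523178397530706965947751330056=0.00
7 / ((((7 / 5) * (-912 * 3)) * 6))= -5 / 16416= -0.00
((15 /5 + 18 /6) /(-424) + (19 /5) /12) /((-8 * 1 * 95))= -481 /1208400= -0.00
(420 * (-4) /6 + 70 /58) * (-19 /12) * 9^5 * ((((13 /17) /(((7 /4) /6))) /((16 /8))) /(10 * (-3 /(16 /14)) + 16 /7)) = -42880202820 /30073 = -1425870.48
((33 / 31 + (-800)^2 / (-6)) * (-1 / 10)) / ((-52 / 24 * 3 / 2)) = -19839802 / 6045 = -3282.02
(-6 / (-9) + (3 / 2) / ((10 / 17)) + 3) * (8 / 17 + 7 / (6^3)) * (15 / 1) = 688931 / 14688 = 46.90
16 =16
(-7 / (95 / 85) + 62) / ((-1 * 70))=-1059 / 1330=-0.80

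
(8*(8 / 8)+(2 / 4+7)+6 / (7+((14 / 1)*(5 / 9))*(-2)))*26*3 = 88881 / 77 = 1154.30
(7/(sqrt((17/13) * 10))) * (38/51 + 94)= 16912 * sqrt(2210)/4335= 183.40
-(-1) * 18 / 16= 1.12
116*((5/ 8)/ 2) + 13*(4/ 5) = 933/ 20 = 46.65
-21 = -21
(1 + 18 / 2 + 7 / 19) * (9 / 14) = 1773 / 266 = 6.67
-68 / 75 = -0.91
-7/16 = -0.44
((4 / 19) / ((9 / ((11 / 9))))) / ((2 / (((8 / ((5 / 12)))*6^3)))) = 5632 / 95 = 59.28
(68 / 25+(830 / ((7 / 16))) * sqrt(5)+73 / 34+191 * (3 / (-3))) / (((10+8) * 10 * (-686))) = 158213 / 104958000 - 332 * sqrt(5) / 21609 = -0.03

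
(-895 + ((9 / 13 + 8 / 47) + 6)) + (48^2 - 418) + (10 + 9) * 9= 714175 / 611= 1168.86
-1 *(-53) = 53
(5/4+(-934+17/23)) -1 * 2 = -85929/92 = -934.01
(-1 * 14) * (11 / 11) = -14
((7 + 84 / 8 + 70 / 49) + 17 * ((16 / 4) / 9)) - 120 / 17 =41609 / 2142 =19.43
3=3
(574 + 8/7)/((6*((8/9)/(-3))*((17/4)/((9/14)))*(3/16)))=-217404/833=-260.99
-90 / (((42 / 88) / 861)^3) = -528386981760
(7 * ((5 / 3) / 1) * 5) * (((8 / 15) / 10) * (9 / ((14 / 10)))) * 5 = 100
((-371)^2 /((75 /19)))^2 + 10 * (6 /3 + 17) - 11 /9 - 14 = 6839162185166 /5625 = 1215851055.14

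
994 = 994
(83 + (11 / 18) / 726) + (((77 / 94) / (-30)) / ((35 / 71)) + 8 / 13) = 83.56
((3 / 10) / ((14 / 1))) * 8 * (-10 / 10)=-6 / 35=-0.17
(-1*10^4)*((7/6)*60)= -700000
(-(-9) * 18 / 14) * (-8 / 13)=-648 / 91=-7.12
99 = 99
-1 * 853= -853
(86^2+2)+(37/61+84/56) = 902813/122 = 7400.11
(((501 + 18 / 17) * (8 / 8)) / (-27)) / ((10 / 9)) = -569 / 34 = -16.74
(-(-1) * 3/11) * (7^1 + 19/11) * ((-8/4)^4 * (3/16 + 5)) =23904/121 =197.55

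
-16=-16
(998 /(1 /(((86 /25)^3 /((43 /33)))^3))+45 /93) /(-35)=-3598444063399277234103 /4138946533203125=-869410.62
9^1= 9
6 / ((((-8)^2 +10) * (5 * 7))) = 3 / 1295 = 0.00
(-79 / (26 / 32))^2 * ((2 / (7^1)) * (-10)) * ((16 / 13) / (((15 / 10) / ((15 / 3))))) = -5112627200 / 46137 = -110814.04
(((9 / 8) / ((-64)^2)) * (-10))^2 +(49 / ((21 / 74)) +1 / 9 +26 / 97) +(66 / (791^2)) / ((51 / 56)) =61619673239629452167 / 356088518402899968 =173.05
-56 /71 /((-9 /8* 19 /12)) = 1792 /4047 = 0.44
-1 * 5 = -5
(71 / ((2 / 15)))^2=1134225 / 4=283556.25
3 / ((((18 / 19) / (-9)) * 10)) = -2.85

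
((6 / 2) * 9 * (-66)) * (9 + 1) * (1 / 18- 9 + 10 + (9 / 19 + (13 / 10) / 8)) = -2291157 / 76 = -30146.80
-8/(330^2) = -2/27225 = -0.00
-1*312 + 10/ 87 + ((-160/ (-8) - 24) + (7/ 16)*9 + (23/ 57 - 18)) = -8715781/ 26448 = -329.54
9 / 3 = 3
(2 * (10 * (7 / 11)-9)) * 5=-290 / 11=-26.36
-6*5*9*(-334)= 90180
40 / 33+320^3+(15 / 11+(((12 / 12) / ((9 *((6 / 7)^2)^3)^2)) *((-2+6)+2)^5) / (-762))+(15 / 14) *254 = 43595637567699730963 / 1330422153984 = 32768273.92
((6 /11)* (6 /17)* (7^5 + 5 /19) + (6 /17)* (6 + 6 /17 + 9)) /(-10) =-19576215 /60401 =-324.10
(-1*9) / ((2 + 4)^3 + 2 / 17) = -153 / 3674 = -0.04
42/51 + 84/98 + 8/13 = 3552/1547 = 2.30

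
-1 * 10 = -10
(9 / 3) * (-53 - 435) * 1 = -1464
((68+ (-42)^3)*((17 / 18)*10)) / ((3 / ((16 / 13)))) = -100667200 / 351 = -286801.14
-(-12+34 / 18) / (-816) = -91 / 7344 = -0.01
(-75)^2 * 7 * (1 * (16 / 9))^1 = 70000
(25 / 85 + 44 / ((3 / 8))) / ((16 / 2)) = 5999 / 408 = 14.70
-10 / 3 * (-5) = 50 / 3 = 16.67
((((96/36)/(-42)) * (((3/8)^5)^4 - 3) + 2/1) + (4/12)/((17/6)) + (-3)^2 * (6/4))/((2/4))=1626628127792426782325/51449122143080546304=31.62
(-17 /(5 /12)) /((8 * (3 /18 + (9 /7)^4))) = -1.76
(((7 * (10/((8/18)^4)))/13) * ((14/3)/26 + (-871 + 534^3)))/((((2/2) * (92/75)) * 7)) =2435207370595875/995072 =2447267504.86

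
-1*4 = -4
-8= -8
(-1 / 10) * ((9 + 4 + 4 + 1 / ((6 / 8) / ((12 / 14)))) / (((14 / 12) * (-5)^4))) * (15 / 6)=-381 / 61250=-0.01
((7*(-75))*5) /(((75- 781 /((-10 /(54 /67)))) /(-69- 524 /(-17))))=190238125 /261868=726.47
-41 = -41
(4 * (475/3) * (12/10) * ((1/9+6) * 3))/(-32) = -5225/12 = -435.42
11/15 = 0.73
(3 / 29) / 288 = 1 / 2784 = 0.00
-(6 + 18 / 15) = -36 / 5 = -7.20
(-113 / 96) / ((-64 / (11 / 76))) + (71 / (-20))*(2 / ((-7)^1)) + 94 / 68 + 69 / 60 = 986108161 / 277831680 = 3.55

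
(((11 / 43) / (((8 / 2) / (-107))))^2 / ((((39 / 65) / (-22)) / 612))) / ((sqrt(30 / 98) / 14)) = -12693769627*sqrt(15) / 1849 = -26588836.33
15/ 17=0.88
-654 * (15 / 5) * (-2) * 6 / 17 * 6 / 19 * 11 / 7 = 1553904 / 2261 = 687.26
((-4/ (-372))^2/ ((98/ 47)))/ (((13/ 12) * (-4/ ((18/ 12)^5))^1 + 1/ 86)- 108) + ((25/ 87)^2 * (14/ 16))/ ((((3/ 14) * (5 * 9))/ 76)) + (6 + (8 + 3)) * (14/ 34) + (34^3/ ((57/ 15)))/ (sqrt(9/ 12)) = 495767497231189013/ 65495825160192693 + 393040 * sqrt(3)/ 57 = 11950.82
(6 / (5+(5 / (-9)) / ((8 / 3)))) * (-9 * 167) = -216432 / 115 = -1882.02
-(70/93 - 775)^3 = 373325765400125/804357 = 464129441.78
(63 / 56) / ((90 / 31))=0.39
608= 608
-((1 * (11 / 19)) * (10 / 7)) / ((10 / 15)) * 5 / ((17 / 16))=-13200 / 2261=-5.84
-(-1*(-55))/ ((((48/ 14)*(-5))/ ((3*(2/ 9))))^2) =-0.08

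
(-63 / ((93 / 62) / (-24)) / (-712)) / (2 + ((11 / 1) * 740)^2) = -7 / 327616921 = -0.00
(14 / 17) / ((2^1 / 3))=21 / 17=1.24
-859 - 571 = -1430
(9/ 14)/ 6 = 3/ 28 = 0.11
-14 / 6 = -7 / 3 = -2.33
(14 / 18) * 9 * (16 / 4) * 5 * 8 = 1120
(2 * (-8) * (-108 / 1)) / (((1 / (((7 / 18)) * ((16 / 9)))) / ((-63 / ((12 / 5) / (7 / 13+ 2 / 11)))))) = -3230080 / 143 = -22587.97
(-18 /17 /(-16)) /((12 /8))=3 /68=0.04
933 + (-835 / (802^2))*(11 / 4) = 2400428143 / 2572816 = 933.00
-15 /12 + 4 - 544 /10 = -1033 /20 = -51.65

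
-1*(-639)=639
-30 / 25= -6 / 5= -1.20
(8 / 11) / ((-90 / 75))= -20 / 33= -0.61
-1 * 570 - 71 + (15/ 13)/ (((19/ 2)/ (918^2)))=25123393/ 247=101714.14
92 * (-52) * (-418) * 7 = 13997984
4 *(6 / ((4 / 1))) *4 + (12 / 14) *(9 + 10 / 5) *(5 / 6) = 223 / 7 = 31.86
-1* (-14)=14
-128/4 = -32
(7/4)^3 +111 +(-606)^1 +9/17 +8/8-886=-1495033/1088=-1374.11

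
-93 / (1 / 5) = -465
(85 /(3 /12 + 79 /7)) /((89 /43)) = 6020 /1691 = 3.56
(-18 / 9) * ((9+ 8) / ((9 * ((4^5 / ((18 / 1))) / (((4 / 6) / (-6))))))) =17 / 2304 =0.01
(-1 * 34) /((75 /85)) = -38.53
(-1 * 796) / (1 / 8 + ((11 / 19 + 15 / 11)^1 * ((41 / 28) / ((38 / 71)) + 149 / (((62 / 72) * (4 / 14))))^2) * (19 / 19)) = -12928197014656 / 11676428821979833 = -0.00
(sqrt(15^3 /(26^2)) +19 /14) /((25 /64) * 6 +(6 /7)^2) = 2128 /4827 +3920 * sqrt(15) /20917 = 1.17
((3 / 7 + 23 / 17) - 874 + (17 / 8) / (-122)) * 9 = -911744703 / 116144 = -7850.12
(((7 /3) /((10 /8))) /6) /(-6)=-7 /135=-0.05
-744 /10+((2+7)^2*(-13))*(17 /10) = -3729 /2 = -1864.50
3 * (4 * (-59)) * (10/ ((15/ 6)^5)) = -45312/ 625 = -72.50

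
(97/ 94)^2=9409/ 8836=1.06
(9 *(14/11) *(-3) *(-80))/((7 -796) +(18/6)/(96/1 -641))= -686700/197087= -3.48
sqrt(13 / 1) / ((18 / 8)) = 4*sqrt(13) / 9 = 1.60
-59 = -59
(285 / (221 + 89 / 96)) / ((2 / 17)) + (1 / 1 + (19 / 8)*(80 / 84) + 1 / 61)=154951883 / 10916682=14.19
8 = 8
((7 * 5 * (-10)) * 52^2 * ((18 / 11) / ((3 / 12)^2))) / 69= -359108.30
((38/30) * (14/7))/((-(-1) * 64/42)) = 133/80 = 1.66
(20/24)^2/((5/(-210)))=-175/6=-29.17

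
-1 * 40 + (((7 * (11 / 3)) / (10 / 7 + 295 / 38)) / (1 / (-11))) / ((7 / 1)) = -44.39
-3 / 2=-1.50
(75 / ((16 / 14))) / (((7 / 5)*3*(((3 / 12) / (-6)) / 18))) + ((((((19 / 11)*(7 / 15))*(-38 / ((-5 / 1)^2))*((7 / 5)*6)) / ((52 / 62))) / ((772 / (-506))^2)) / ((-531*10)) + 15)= -6735.00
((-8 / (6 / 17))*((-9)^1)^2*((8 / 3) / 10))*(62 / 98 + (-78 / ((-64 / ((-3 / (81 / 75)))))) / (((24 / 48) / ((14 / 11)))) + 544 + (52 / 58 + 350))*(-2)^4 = -542998441056 / 78155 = -6947712.12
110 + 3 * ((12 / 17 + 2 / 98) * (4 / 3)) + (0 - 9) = 86553 / 833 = 103.91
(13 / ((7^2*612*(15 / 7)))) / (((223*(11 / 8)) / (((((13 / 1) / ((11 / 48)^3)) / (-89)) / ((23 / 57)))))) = -78913536 / 3976586300995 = -0.00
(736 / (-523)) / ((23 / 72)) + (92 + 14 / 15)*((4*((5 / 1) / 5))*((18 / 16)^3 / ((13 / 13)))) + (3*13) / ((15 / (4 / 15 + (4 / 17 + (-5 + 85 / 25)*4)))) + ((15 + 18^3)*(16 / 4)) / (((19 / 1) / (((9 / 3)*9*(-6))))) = -161283081203851 / 810859200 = -198903.93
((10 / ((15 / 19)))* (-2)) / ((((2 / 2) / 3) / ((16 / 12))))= -304 / 3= -101.33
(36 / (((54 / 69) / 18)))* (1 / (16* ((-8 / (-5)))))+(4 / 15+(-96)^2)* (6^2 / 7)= 53121921 / 1120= 47430.29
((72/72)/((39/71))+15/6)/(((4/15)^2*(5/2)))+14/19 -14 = 43629/3952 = 11.04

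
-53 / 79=-0.67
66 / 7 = 9.43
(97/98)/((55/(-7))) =-97/770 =-0.13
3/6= 1/2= 0.50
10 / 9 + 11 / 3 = 43 / 9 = 4.78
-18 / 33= -6 / 11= -0.55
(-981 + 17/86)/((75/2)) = -84349/3225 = -26.15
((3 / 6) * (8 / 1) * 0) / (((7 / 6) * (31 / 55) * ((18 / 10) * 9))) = 0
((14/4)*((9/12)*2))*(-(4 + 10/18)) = -287/12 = -23.92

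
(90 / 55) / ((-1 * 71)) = -0.02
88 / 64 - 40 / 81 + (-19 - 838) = -856.12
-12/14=-6/7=-0.86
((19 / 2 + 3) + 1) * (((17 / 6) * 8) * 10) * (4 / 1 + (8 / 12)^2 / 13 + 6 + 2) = 478720 / 13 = 36824.62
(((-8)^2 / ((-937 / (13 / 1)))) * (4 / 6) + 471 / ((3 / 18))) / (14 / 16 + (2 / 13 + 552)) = 825991088 / 161674665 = 5.11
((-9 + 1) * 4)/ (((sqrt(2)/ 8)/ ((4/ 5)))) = -512 * sqrt(2)/ 5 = -144.82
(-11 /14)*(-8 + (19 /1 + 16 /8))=-143 /14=-10.21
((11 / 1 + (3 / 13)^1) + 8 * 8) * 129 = 126162 / 13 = 9704.77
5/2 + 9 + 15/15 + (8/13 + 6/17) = 5953/442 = 13.47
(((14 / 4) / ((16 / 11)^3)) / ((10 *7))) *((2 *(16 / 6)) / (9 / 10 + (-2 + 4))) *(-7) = -9317 / 44544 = -0.21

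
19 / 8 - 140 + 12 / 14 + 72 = -3627 / 56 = -64.77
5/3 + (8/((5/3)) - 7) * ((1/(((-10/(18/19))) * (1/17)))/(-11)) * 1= 1916/1425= 1.34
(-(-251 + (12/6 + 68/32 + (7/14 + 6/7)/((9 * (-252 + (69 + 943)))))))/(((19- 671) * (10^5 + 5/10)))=-1244249/328609643040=-0.00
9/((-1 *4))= -9/4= -2.25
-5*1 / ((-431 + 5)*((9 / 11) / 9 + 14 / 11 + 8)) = 55 / 43878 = 0.00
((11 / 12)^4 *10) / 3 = 73205 / 31104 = 2.35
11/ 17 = 0.65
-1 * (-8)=8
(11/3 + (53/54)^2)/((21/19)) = 256519/61236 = 4.19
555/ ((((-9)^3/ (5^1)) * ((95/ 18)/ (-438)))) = 54020/ 171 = 315.91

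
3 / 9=1 / 3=0.33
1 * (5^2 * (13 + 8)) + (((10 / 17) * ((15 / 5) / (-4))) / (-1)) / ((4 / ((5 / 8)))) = 571275 / 1088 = 525.07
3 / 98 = 0.03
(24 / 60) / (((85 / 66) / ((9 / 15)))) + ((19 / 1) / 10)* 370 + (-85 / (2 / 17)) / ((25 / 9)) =1883117 / 4250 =443.09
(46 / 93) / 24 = 23 / 1116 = 0.02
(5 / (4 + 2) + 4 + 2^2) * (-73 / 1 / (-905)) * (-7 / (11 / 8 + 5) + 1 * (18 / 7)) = 1017547 / 969255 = 1.05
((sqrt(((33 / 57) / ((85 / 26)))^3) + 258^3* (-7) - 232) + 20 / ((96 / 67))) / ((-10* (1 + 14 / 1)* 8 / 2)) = 2885155249 / 14400 - 143* sqrt(461890) / 782467500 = 200358.00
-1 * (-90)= 90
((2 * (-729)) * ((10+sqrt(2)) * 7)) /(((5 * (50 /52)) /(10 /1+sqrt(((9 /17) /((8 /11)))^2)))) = -96788601 /425-96788601 * sqrt(2) /4250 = -259944.89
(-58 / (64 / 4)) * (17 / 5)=-493 / 40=-12.32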